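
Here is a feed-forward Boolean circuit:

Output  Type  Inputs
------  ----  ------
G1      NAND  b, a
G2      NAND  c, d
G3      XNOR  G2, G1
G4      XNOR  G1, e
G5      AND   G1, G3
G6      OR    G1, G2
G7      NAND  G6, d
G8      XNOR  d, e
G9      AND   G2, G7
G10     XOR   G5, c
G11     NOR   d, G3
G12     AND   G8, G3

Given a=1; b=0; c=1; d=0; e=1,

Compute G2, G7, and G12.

G1 = b NAND a = 0 NAND 1 = 1
G2 = c NAND d = 1 NAND 0 = 1
G3 = G2 XNOR G1 = 1 XNOR 1 = 1
G6 = G1 OR G2 = 1 OR 1 = 1
G7 = G6 NAND d = 1 NAND 0 = 1
G8 = d XNOR e = 0 XNOR 1 = 0
G12 = G8 AND G3 = 0 AND 1 = 0

G2 = 1, G7 = 1, G12 = 0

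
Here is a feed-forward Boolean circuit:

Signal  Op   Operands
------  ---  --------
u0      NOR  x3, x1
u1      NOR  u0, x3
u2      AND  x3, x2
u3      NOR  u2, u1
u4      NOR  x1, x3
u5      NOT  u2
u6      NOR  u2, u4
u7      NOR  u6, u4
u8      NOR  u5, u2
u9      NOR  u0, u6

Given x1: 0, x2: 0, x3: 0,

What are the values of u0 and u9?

u0 = 1; u9 = 0

u0 = x3 NOR x1 = 0 NOR 0 = 1
u2 = x3 AND x2 = 0 AND 0 = 0
u4 = x1 NOR x3 = 0 NOR 0 = 1
u6 = u2 NOR u4 = 0 NOR 1 = 0
u9 = u0 NOR u6 = 1 NOR 0 = 0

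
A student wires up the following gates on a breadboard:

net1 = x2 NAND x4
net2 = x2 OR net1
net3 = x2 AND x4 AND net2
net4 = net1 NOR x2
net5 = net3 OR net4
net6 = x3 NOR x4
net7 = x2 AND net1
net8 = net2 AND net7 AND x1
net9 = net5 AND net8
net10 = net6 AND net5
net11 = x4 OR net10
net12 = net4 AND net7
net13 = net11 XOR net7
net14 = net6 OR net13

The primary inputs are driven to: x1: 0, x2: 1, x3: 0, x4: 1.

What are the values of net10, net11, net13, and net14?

net1 = x2 NAND x4 = 1 NAND 1 = 0
net2 = x2 OR net1 = 1 OR 0 = 1
net3 = x2 AND x4 AND net2 = 1 AND 1 AND 1 = 1
net4 = net1 NOR x2 = 0 NOR 1 = 0
net5 = net3 OR net4 = 1 OR 0 = 1
net6 = x3 NOR x4 = 0 NOR 1 = 0
net7 = x2 AND net1 = 1 AND 0 = 0
net10 = net6 AND net5 = 0 AND 1 = 0
net11 = x4 OR net10 = 1 OR 0 = 1
net13 = net11 XOR net7 = 1 XOR 0 = 1
net14 = net6 OR net13 = 0 OR 1 = 1

net10 = 0, net11 = 1, net13 = 1, net14 = 1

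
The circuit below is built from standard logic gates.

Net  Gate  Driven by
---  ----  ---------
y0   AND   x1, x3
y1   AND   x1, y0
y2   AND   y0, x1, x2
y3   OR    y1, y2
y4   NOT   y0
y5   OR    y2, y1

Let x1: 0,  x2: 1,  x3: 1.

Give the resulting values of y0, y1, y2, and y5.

y0 = 0  y1 = 0  y2 = 0  y5 = 0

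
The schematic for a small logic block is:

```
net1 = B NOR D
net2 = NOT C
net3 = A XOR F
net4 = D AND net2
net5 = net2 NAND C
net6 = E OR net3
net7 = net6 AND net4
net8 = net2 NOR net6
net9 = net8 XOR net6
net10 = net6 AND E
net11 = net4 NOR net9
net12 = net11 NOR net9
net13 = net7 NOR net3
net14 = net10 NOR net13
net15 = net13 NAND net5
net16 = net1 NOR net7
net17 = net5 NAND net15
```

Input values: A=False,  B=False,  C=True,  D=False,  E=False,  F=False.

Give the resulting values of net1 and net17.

net1 = True, net17 = True

net1 = B NOR D = False NOR False = True
net2 = NOT C = NOT True = False
net3 = A XOR F = False XOR False = False
net4 = D AND net2 = False AND False = False
net5 = net2 NAND C = False NAND True = True
net6 = E OR net3 = False OR False = False
net7 = net6 AND net4 = False AND False = False
net13 = net7 NOR net3 = False NOR False = True
net15 = net13 NAND net5 = True NAND True = False
net17 = net5 NAND net15 = True NAND False = True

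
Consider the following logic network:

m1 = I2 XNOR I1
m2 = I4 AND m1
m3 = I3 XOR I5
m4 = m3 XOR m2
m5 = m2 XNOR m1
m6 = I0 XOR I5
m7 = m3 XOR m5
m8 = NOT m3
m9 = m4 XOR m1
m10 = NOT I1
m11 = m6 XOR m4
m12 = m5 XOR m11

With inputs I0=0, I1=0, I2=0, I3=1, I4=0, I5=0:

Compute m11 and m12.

m11 = 1, m12 = 1

m1 = I2 XNOR I1 = 0 XNOR 0 = 1
m2 = I4 AND m1 = 0 AND 1 = 0
m3 = I3 XOR I5 = 1 XOR 0 = 1
m4 = m3 XOR m2 = 1 XOR 0 = 1
m5 = m2 XNOR m1 = 0 XNOR 1 = 0
m6 = I0 XOR I5 = 0 XOR 0 = 0
m11 = m6 XOR m4 = 0 XOR 1 = 1
m12 = m5 XOR m11 = 0 XOR 1 = 1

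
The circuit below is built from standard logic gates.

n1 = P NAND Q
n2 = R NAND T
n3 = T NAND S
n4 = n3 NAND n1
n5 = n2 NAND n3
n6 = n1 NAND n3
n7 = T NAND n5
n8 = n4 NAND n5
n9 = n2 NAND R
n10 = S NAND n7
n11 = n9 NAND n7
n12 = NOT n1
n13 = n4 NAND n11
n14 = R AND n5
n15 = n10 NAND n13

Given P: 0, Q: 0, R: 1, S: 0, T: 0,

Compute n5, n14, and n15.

n1 = P NAND Q = 0 NAND 0 = 1
n2 = R NAND T = 1 NAND 0 = 1
n3 = T NAND S = 0 NAND 0 = 1
n4 = n3 NAND n1 = 1 NAND 1 = 0
n5 = n2 NAND n3 = 1 NAND 1 = 0
n7 = T NAND n5 = 0 NAND 0 = 1
n9 = n2 NAND R = 1 NAND 1 = 0
n10 = S NAND n7 = 0 NAND 1 = 1
n11 = n9 NAND n7 = 0 NAND 1 = 1
n13 = n4 NAND n11 = 0 NAND 1 = 1
n14 = R AND n5 = 1 AND 0 = 0
n15 = n10 NAND n13 = 1 NAND 1 = 0

n5 = 0  n14 = 0  n15 = 0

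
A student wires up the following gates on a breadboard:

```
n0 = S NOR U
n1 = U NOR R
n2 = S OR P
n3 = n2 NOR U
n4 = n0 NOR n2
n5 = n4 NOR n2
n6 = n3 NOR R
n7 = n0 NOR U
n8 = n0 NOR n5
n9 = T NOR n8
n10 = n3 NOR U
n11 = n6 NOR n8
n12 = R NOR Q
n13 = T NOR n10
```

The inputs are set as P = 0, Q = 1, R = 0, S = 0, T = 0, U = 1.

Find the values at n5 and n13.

n0 = S NOR U = 0 NOR 1 = 0
n2 = S OR P = 0 OR 0 = 0
n3 = n2 NOR U = 0 NOR 1 = 0
n4 = n0 NOR n2 = 0 NOR 0 = 1
n5 = n4 NOR n2 = 1 NOR 0 = 0
n10 = n3 NOR U = 0 NOR 1 = 0
n13 = T NOR n10 = 0 NOR 0 = 1

n5 = 0, n13 = 1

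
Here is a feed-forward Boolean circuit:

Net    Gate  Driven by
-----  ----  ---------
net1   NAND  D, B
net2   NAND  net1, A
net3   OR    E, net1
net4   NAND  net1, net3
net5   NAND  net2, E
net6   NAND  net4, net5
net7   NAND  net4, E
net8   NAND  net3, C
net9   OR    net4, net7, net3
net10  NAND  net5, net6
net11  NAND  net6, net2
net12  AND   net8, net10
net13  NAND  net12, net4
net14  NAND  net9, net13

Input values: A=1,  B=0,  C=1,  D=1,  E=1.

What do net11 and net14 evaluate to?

net11 = 1, net14 = 0

net1 = D NAND B = 1 NAND 0 = 1
net2 = net1 NAND A = 1 NAND 1 = 0
net3 = E OR net1 = 1 OR 1 = 1
net4 = net1 NAND net3 = 1 NAND 1 = 0
net5 = net2 NAND E = 0 NAND 1 = 1
net6 = net4 NAND net5 = 0 NAND 1 = 1
net7 = net4 NAND E = 0 NAND 1 = 1
net8 = net3 NAND C = 1 NAND 1 = 0
net9 = net4 OR net7 OR net3 = 0 OR 1 OR 1 = 1
net10 = net5 NAND net6 = 1 NAND 1 = 0
net11 = net6 NAND net2 = 1 NAND 0 = 1
net12 = net8 AND net10 = 0 AND 0 = 0
net13 = net12 NAND net4 = 0 NAND 0 = 1
net14 = net9 NAND net13 = 1 NAND 1 = 0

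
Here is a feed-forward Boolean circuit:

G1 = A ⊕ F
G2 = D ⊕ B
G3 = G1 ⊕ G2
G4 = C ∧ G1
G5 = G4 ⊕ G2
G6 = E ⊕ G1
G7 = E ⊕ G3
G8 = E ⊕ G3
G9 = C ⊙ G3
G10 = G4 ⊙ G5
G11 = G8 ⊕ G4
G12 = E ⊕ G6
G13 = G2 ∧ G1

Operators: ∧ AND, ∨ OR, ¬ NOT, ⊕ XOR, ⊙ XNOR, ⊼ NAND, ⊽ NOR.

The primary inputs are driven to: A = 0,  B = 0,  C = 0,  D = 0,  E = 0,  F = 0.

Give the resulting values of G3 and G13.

G3 = 0; G13 = 0

G1 = A XOR F = 0 XOR 0 = 0
G2 = D XOR B = 0 XOR 0 = 0
G3 = G1 XOR G2 = 0 XOR 0 = 0
G13 = G2 AND G1 = 0 AND 0 = 0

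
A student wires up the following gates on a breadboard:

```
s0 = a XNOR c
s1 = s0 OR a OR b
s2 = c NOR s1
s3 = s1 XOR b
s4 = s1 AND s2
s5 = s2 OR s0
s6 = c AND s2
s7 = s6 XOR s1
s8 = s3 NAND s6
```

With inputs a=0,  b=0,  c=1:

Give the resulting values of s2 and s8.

s2 = 0, s8 = 1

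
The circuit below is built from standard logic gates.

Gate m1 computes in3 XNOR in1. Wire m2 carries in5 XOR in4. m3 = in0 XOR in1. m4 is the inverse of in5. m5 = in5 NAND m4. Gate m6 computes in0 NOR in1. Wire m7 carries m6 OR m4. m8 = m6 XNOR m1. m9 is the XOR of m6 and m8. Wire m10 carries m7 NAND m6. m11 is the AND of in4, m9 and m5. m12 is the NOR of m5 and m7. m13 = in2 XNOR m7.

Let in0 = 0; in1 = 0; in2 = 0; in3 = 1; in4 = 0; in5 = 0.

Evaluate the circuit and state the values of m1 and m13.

m1 = in3 XNOR in1 = 1 XNOR 0 = 0
m4 = NOT in5 = NOT 0 = 1
m6 = in0 NOR in1 = 0 NOR 0 = 1
m7 = m6 OR m4 = 1 OR 1 = 1
m13 = in2 XNOR m7 = 0 XNOR 1 = 0

m1 = 0  m13 = 0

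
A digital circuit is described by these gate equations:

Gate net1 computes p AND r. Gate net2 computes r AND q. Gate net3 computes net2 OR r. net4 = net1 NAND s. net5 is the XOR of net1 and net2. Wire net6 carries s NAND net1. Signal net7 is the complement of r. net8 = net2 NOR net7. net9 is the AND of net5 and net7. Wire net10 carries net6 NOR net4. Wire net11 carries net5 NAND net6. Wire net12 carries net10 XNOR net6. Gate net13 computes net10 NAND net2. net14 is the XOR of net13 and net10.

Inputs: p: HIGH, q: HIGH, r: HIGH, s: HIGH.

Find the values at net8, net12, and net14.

net8 = LOW, net12 = LOW, net14 = HIGH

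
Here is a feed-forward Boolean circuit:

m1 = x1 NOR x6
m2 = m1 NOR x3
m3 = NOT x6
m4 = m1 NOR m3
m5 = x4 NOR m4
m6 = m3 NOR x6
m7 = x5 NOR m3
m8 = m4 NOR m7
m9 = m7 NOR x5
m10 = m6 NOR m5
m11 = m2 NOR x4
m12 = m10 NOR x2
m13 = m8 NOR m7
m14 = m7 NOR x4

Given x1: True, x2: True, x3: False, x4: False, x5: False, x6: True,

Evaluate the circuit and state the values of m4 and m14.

m1 = x1 NOR x6 = True NOR True = False
m3 = NOT x6 = NOT True = False
m4 = m1 NOR m3 = False NOR False = True
m7 = x5 NOR m3 = False NOR False = True
m14 = m7 NOR x4 = True NOR False = False

m4 = True; m14 = False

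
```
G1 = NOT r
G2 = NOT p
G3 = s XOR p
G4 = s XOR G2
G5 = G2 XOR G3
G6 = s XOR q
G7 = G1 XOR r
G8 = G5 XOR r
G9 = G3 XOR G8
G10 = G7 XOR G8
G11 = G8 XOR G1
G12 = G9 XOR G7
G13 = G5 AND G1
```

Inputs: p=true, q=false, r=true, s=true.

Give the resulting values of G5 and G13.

G5 = false  G13 = false

G1 = NOT r = NOT true = false
G2 = NOT p = NOT true = false
G3 = s XOR p = true XOR true = false
G5 = G2 XOR G3 = false XOR false = false
G13 = G5 AND G1 = false AND false = false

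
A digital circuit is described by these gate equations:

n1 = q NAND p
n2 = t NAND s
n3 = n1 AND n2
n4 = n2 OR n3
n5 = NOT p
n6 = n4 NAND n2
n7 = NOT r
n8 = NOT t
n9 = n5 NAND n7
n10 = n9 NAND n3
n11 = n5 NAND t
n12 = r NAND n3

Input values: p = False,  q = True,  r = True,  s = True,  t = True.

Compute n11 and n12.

n11 = False, n12 = True

n1 = q NAND p = True NAND False = True
n2 = t NAND s = True NAND True = False
n3 = n1 AND n2 = True AND False = False
n5 = NOT p = NOT False = True
n11 = n5 NAND t = True NAND True = False
n12 = r NAND n3 = True NAND False = True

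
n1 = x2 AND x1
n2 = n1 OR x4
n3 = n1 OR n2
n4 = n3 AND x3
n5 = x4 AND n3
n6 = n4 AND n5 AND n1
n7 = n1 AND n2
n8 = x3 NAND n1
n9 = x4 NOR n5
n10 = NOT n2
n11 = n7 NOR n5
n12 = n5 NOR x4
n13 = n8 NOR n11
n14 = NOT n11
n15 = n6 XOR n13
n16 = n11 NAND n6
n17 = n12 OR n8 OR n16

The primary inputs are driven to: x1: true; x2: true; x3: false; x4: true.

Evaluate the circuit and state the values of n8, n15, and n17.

n8 = true, n15 = false, n17 = true

n1 = x2 AND x1 = true AND true = true
n2 = n1 OR x4 = true OR true = true
n3 = n1 OR n2 = true OR true = true
n4 = n3 AND x3 = true AND false = false
n5 = x4 AND n3 = true AND true = true
n6 = n4 AND n5 AND n1 = false AND true AND true = false
n7 = n1 AND n2 = true AND true = true
n8 = x3 NAND n1 = false NAND true = true
n11 = n7 NOR n5 = true NOR true = false
n12 = n5 NOR x4 = true NOR true = false
n13 = n8 NOR n11 = true NOR false = false
n15 = n6 XOR n13 = false XOR false = false
n16 = n11 NAND n6 = false NAND false = true
n17 = n12 OR n8 OR n16 = false OR true OR true = true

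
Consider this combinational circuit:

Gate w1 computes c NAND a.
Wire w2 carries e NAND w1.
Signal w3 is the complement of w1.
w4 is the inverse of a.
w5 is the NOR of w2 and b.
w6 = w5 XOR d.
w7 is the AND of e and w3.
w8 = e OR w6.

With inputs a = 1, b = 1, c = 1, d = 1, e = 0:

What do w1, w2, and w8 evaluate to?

w1 = 0  w2 = 1  w8 = 1

w1 = c NAND a = 1 NAND 1 = 0
w2 = e NAND w1 = 0 NAND 0 = 1
w5 = w2 NOR b = 1 NOR 1 = 0
w6 = w5 XOR d = 0 XOR 1 = 1
w8 = e OR w6 = 0 OR 1 = 1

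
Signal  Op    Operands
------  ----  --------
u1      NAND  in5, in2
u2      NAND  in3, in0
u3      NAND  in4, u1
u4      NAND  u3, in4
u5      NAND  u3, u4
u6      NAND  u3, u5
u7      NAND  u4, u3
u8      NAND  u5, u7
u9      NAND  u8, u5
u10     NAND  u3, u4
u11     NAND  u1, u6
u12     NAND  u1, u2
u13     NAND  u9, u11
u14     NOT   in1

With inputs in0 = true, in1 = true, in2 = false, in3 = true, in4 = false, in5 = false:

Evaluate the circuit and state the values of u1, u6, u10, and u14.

u1 = in5 NAND in2 = false NAND false = true
u3 = in4 NAND u1 = false NAND true = true
u4 = u3 NAND in4 = true NAND false = true
u5 = u3 NAND u4 = true NAND true = false
u6 = u3 NAND u5 = true NAND false = true
u10 = u3 NAND u4 = true NAND true = false
u14 = NOT in1 = NOT true = false

u1 = true, u6 = true, u10 = false, u14 = false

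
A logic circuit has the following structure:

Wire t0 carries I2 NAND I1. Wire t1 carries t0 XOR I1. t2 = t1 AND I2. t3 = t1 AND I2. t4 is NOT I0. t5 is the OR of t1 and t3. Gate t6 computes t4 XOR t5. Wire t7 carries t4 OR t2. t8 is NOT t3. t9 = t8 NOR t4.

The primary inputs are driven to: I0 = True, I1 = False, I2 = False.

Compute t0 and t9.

t0 = True  t9 = False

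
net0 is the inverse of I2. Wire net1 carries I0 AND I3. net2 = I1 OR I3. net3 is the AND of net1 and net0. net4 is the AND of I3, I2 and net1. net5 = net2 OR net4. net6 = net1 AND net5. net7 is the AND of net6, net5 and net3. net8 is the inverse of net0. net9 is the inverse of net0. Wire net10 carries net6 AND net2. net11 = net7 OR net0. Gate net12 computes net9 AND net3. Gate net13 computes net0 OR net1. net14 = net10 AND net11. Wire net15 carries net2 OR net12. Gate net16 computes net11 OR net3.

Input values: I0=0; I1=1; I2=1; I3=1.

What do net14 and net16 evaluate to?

net0 = NOT I2 = NOT 1 = 0
net1 = I0 AND I3 = 0 AND 1 = 0
net2 = I1 OR I3 = 1 OR 1 = 1
net3 = net1 AND net0 = 0 AND 0 = 0
net4 = I3 AND I2 AND net1 = 1 AND 1 AND 0 = 0
net5 = net2 OR net4 = 1 OR 0 = 1
net6 = net1 AND net5 = 0 AND 1 = 0
net7 = net6 AND net5 AND net3 = 0 AND 1 AND 0 = 0
net10 = net6 AND net2 = 0 AND 1 = 0
net11 = net7 OR net0 = 0 OR 0 = 0
net14 = net10 AND net11 = 0 AND 0 = 0
net16 = net11 OR net3 = 0 OR 0 = 0

net14 = 0, net16 = 0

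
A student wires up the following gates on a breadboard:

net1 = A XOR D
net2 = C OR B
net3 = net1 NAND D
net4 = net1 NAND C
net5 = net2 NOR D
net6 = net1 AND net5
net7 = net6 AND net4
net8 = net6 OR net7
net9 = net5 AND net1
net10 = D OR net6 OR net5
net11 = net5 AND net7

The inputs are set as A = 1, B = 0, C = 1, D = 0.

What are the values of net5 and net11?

net5 = 0  net11 = 0

net1 = A XOR D = 1 XOR 0 = 1
net2 = C OR B = 1 OR 0 = 1
net4 = net1 NAND C = 1 NAND 1 = 0
net5 = net2 NOR D = 1 NOR 0 = 0
net6 = net1 AND net5 = 1 AND 0 = 0
net7 = net6 AND net4 = 0 AND 0 = 0
net11 = net5 AND net7 = 0 AND 0 = 0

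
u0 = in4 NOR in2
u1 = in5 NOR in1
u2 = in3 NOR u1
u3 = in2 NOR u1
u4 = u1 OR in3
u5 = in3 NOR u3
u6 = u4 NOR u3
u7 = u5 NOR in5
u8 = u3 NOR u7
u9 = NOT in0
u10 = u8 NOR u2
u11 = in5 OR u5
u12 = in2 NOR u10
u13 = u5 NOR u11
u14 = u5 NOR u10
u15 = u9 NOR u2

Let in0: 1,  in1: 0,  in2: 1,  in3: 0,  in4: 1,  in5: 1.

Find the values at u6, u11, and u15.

u6 = 1, u11 = 1, u15 = 0

u1 = in5 NOR in1 = 1 NOR 0 = 0
u2 = in3 NOR u1 = 0 NOR 0 = 1
u3 = in2 NOR u1 = 1 NOR 0 = 0
u4 = u1 OR in3 = 0 OR 0 = 0
u5 = in3 NOR u3 = 0 NOR 0 = 1
u6 = u4 NOR u3 = 0 NOR 0 = 1
u9 = NOT in0 = NOT 1 = 0
u11 = in5 OR u5 = 1 OR 1 = 1
u15 = u9 NOR u2 = 0 NOR 1 = 0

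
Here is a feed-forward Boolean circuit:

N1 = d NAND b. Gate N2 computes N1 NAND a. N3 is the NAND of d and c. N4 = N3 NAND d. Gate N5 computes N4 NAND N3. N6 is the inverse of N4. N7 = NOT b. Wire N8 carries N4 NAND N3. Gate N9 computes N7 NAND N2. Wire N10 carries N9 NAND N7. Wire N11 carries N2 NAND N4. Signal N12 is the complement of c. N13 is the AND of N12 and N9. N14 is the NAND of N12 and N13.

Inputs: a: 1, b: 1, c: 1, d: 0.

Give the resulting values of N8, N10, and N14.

N1 = d NAND b = 0 NAND 1 = 1
N2 = N1 NAND a = 1 NAND 1 = 0
N3 = d NAND c = 0 NAND 1 = 1
N4 = N3 NAND d = 1 NAND 0 = 1
N7 = NOT b = NOT 1 = 0
N8 = N4 NAND N3 = 1 NAND 1 = 0
N9 = N7 NAND N2 = 0 NAND 0 = 1
N10 = N9 NAND N7 = 1 NAND 0 = 1
N12 = NOT c = NOT 1 = 0
N13 = N12 AND N9 = 0 AND 1 = 0
N14 = N12 NAND N13 = 0 NAND 0 = 1

N8 = 0, N10 = 1, N14 = 1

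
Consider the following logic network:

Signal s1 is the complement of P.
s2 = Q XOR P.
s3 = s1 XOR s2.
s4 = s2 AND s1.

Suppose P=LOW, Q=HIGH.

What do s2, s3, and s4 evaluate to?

s2 = HIGH, s3 = LOW, s4 = HIGH

s1 = NOT P = NOT LOW = HIGH
s2 = Q XOR P = HIGH XOR LOW = HIGH
s3 = s1 XOR s2 = HIGH XOR HIGH = LOW
s4 = s2 AND s1 = HIGH AND HIGH = HIGH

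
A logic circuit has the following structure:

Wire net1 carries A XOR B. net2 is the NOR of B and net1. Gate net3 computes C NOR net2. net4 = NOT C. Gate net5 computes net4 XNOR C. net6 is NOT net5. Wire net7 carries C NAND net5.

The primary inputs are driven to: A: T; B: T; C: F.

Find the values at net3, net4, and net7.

net1 = A XOR B = T XOR T = F
net2 = B NOR net1 = T NOR F = F
net3 = C NOR net2 = F NOR F = T
net4 = NOT C = NOT F = T
net5 = net4 XNOR C = T XNOR F = F
net7 = C NAND net5 = F NAND F = T

net3 = T; net4 = T; net7 = T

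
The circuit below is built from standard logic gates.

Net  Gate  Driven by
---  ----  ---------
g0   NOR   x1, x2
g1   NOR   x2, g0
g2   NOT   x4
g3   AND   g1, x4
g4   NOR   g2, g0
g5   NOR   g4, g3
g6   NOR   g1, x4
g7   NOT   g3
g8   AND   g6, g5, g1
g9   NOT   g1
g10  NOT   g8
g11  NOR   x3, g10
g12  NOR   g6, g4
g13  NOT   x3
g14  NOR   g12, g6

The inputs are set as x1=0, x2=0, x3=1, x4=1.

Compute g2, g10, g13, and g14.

g0 = x1 NOR x2 = 0 NOR 0 = 1
g1 = x2 NOR g0 = 0 NOR 1 = 0
g2 = NOT x4 = NOT 1 = 0
g3 = g1 AND x4 = 0 AND 1 = 0
g4 = g2 NOR g0 = 0 NOR 1 = 0
g5 = g4 NOR g3 = 0 NOR 0 = 1
g6 = g1 NOR x4 = 0 NOR 1 = 0
g8 = g6 AND g5 AND g1 = 0 AND 1 AND 0 = 0
g10 = NOT g8 = NOT 0 = 1
g12 = g6 NOR g4 = 0 NOR 0 = 1
g13 = NOT x3 = NOT 1 = 0
g14 = g12 NOR g6 = 1 NOR 0 = 0

g2 = 0, g10 = 1, g13 = 0, g14 = 0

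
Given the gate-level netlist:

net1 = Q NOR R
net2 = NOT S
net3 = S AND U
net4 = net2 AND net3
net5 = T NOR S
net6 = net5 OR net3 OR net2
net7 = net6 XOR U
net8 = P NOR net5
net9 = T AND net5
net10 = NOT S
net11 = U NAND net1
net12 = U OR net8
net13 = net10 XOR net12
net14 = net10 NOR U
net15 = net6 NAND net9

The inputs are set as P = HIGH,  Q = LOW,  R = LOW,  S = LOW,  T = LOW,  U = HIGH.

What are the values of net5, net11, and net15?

net5 = HIGH  net11 = LOW  net15 = HIGH

net1 = Q NOR R = LOW NOR LOW = HIGH
net2 = NOT S = NOT LOW = HIGH
net3 = S AND U = LOW AND HIGH = LOW
net5 = T NOR S = LOW NOR LOW = HIGH
net6 = net5 OR net3 OR net2 = HIGH OR LOW OR HIGH = HIGH
net9 = T AND net5 = LOW AND HIGH = LOW
net11 = U NAND net1 = HIGH NAND HIGH = LOW
net15 = net6 NAND net9 = HIGH NAND LOW = HIGH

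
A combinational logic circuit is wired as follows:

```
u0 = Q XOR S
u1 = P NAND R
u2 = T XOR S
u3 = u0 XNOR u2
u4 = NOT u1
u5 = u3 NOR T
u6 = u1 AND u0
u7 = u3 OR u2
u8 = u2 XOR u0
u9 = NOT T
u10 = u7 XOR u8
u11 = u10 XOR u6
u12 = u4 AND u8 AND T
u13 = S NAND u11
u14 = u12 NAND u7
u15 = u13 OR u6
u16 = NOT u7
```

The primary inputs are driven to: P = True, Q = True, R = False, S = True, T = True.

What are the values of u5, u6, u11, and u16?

u5 = False  u6 = False  u11 = True  u16 = False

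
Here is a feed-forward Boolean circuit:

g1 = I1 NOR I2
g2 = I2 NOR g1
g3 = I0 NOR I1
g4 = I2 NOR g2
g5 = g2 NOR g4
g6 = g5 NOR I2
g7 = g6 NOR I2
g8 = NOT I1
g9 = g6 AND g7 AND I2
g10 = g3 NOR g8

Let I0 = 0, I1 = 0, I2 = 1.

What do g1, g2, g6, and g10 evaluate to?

g1 = 0  g2 = 0  g6 = 0  g10 = 0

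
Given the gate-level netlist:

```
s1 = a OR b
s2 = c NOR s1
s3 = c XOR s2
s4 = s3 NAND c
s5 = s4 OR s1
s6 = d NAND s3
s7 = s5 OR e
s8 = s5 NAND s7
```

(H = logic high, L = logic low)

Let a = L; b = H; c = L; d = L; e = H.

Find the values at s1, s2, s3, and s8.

s1 = a OR b = L OR H = H
s2 = c NOR s1 = L NOR H = L
s3 = c XOR s2 = L XOR L = L
s4 = s3 NAND c = L NAND L = H
s5 = s4 OR s1 = H OR H = H
s7 = s5 OR e = H OR H = H
s8 = s5 NAND s7 = H NAND H = L

s1 = H, s2 = L, s3 = L, s8 = L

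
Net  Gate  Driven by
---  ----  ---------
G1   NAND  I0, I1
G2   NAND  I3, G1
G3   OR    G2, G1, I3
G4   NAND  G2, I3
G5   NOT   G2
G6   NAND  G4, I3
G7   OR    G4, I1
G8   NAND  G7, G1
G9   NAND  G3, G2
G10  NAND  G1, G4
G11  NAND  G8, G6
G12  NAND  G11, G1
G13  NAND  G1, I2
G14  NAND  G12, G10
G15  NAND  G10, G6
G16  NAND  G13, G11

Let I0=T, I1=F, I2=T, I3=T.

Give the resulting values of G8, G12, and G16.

G8 = F, G12 = F, G16 = T

G1 = I0 NAND I1 = T NAND F = T
G2 = I3 NAND G1 = T NAND T = F
G4 = G2 NAND I3 = F NAND T = T
G6 = G4 NAND I3 = T NAND T = F
G7 = G4 OR I1 = T OR F = T
G8 = G7 NAND G1 = T NAND T = F
G11 = G8 NAND G6 = F NAND F = T
G12 = G11 NAND G1 = T NAND T = F
G13 = G1 NAND I2 = T NAND T = F
G16 = G13 NAND G11 = F NAND T = T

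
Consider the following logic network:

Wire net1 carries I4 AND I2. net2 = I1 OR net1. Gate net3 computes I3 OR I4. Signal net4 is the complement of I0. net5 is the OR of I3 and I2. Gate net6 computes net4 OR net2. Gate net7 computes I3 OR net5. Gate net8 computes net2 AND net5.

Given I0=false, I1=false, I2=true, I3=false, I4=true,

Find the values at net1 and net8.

net1 = I4 AND I2 = true AND true = true
net2 = I1 OR net1 = false OR true = true
net5 = I3 OR I2 = false OR true = true
net8 = net2 AND net5 = true AND true = true

net1 = true; net8 = true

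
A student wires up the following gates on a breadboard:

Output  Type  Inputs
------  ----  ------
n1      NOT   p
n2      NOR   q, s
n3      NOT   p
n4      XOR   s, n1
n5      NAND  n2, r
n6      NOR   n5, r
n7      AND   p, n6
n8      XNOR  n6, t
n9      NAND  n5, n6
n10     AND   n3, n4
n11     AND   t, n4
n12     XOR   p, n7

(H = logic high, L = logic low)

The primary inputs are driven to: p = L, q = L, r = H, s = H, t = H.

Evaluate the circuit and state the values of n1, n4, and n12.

n1 = NOT p = NOT L = H
n2 = q NOR s = L NOR H = L
n4 = s XOR n1 = H XOR H = L
n5 = n2 NAND r = L NAND H = H
n6 = n5 NOR r = H NOR H = L
n7 = p AND n6 = L AND L = L
n12 = p XOR n7 = L XOR L = L

n1 = H; n4 = L; n12 = L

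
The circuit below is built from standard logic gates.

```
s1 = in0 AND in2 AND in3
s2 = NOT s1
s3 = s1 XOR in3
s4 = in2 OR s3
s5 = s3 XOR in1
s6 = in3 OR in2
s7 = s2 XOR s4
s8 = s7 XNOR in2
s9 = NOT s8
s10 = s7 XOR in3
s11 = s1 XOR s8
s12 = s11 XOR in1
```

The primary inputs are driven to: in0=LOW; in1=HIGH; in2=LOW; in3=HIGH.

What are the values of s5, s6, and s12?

s5 = LOW, s6 = HIGH, s12 = LOW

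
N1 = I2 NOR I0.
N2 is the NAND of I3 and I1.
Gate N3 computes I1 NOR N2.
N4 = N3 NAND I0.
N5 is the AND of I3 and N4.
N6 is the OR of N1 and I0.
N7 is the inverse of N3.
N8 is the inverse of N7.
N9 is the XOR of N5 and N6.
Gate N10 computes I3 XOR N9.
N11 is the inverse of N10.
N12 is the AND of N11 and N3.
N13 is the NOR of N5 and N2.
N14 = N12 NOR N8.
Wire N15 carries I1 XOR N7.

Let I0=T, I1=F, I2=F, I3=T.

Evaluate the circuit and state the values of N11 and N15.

N11 = F; N15 = T

N1 = I2 NOR I0 = F NOR T = F
N2 = I3 NAND I1 = T NAND F = T
N3 = I1 NOR N2 = F NOR T = F
N4 = N3 NAND I0 = F NAND T = T
N5 = I3 AND N4 = T AND T = T
N6 = N1 OR I0 = F OR T = T
N7 = NOT N3 = NOT F = T
N9 = N5 XOR N6 = T XOR T = F
N10 = I3 XOR N9 = T XOR F = T
N11 = NOT N10 = NOT T = F
N15 = I1 XOR N7 = F XOR T = T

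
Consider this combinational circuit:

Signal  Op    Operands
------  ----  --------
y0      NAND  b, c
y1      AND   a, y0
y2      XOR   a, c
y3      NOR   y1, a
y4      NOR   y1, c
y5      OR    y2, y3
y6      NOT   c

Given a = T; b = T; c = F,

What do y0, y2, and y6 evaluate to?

y0 = T, y2 = T, y6 = T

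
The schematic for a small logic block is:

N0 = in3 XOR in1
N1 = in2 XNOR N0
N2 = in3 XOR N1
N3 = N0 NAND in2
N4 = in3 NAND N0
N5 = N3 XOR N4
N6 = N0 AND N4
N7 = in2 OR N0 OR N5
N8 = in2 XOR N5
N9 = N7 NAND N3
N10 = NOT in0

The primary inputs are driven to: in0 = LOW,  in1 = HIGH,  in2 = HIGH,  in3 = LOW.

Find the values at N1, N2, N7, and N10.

N1 = HIGH, N2 = HIGH, N7 = HIGH, N10 = HIGH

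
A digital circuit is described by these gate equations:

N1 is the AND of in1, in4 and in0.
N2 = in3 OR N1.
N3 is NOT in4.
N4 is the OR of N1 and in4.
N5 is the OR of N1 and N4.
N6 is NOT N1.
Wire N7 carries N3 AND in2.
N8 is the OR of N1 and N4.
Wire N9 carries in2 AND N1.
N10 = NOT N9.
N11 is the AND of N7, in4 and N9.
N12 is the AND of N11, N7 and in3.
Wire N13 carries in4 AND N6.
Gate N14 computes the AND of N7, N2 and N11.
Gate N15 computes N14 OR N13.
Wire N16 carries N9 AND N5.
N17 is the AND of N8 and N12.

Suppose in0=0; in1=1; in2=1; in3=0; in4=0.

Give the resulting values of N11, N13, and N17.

N1 = in1 AND in4 AND in0 = 1 AND 0 AND 0 = 0
N3 = NOT in4 = NOT 0 = 1
N4 = N1 OR in4 = 0 OR 0 = 0
N6 = NOT N1 = NOT 0 = 1
N7 = N3 AND in2 = 1 AND 1 = 1
N8 = N1 OR N4 = 0 OR 0 = 0
N9 = in2 AND N1 = 1 AND 0 = 0
N11 = N7 AND in4 AND N9 = 1 AND 0 AND 0 = 0
N12 = N11 AND N7 AND in3 = 0 AND 1 AND 0 = 0
N13 = in4 AND N6 = 0 AND 1 = 0
N17 = N8 AND N12 = 0 AND 0 = 0

N11 = 0, N13 = 0, N17 = 0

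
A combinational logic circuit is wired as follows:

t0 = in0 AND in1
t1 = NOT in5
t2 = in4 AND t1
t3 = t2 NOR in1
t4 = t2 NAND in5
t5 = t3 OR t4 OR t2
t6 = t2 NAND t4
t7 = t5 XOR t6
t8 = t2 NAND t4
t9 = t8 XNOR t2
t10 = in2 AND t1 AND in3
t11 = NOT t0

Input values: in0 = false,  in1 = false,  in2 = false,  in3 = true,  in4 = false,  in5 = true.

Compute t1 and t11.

t1 = false, t11 = true

t0 = in0 AND in1 = false AND false = false
t1 = NOT in5 = NOT true = false
t11 = NOT t0 = NOT false = true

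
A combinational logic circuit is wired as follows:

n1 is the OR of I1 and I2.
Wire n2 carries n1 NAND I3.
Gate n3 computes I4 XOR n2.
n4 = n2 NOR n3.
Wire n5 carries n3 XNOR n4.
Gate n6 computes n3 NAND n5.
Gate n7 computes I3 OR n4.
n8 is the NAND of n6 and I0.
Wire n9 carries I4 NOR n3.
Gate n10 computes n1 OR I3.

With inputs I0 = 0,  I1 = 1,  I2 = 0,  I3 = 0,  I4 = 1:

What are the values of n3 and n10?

n1 = I1 OR I2 = 1 OR 0 = 1
n2 = n1 NAND I3 = 1 NAND 0 = 1
n3 = I4 XOR n2 = 1 XOR 1 = 0
n10 = n1 OR I3 = 1 OR 0 = 1

n3 = 0, n10 = 1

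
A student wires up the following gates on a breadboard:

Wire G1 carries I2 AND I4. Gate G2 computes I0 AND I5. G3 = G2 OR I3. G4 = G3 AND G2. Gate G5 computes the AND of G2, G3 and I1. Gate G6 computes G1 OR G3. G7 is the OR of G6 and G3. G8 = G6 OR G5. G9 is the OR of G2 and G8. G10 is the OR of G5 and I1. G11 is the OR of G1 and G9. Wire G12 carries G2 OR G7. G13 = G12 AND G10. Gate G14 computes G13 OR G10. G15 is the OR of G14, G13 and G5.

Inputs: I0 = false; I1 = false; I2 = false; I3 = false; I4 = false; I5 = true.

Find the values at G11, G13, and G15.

G11 = false, G13 = false, G15 = false

G1 = I2 AND I4 = false AND false = false
G2 = I0 AND I5 = false AND true = false
G3 = G2 OR I3 = false OR false = false
G5 = G2 AND G3 AND I1 = false AND false AND false = false
G6 = G1 OR G3 = false OR false = false
G7 = G6 OR G3 = false OR false = false
G8 = G6 OR G5 = false OR false = false
G9 = G2 OR G8 = false OR false = false
G10 = G5 OR I1 = false OR false = false
G11 = G1 OR G9 = false OR false = false
G12 = G2 OR G7 = false OR false = false
G13 = G12 AND G10 = false AND false = false
G14 = G13 OR G10 = false OR false = false
G15 = G14 OR G13 OR G5 = false OR false OR false = false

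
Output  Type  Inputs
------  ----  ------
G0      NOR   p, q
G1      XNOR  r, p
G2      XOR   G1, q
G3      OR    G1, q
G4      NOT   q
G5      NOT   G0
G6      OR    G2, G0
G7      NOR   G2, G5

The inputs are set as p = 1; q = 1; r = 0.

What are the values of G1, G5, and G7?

G1 = 0, G5 = 1, G7 = 0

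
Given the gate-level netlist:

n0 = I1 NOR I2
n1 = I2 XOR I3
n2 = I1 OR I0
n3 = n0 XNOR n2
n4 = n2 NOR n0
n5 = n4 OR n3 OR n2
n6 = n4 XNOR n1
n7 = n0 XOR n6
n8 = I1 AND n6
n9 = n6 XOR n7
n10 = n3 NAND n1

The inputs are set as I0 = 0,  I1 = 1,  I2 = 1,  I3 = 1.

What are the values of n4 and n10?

n0 = I1 NOR I2 = 1 NOR 1 = 0
n1 = I2 XOR I3 = 1 XOR 1 = 0
n2 = I1 OR I0 = 1 OR 0 = 1
n3 = n0 XNOR n2 = 0 XNOR 1 = 0
n4 = n2 NOR n0 = 1 NOR 0 = 0
n10 = n3 NAND n1 = 0 NAND 0 = 1

n4 = 0; n10 = 1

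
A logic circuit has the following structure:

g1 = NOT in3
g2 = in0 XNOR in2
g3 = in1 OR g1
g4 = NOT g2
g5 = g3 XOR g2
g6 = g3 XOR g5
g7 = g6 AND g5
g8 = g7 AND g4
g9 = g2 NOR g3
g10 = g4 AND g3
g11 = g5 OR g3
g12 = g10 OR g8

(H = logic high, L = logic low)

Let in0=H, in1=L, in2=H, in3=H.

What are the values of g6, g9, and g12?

g6 = H, g9 = L, g12 = L

g1 = NOT in3 = NOT H = L
g2 = in0 XNOR in2 = H XNOR H = H
g3 = in1 OR g1 = L OR L = L
g4 = NOT g2 = NOT H = L
g5 = g3 XOR g2 = L XOR H = H
g6 = g3 XOR g5 = L XOR H = H
g7 = g6 AND g5 = H AND H = H
g8 = g7 AND g4 = H AND L = L
g9 = g2 NOR g3 = H NOR L = L
g10 = g4 AND g3 = L AND L = L
g12 = g10 OR g8 = L OR L = L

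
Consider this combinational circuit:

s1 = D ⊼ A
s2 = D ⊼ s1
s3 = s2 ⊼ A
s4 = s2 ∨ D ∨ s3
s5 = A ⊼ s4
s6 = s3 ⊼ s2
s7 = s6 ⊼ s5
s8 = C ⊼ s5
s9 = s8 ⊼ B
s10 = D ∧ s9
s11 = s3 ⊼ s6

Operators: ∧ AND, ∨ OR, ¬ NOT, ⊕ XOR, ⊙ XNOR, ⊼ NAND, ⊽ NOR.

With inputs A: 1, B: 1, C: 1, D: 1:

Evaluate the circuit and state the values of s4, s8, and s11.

s1 = D NAND A = 1 NAND 1 = 0
s2 = D NAND s1 = 1 NAND 0 = 1
s3 = s2 NAND A = 1 NAND 1 = 0
s4 = s2 OR D OR s3 = 1 OR 1 OR 0 = 1
s5 = A NAND s4 = 1 NAND 1 = 0
s6 = s3 NAND s2 = 0 NAND 1 = 1
s8 = C NAND s5 = 1 NAND 0 = 1
s11 = s3 NAND s6 = 0 NAND 1 = 1

s4 = 1  s8 = 1  s11 = 1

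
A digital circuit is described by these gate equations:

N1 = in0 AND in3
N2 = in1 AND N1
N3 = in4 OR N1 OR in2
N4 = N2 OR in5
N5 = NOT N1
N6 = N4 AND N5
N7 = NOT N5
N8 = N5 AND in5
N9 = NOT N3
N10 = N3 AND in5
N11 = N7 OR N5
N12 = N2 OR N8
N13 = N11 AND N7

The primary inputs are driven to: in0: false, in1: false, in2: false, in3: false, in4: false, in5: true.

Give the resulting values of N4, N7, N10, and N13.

N1 = in0 AND in3 = false AND false = false
N2 = in1 AND N1 = false AND false = false
N3 = in4 OR N1 OR in2 = false OR false OR false = false
N4 = N2 OR in5 = false OR true = true
N5 = NOT N1 = NOT false = true
N7 = NOT N5 = NOT true = false
N10 = N3 AND in5 = false AND true = false
N11 = N7 OR N5 = false OR true = true
N13 = N11 AND N7 = true AND false = false

N4 = true, N7 = false, N10 = false, N13 = false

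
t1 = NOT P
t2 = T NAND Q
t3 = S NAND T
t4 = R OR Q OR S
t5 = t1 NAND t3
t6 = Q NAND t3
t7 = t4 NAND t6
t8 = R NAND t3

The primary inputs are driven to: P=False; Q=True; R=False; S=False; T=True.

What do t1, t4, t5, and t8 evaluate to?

t1 = True  t4 = True  t5 = False  t8 = True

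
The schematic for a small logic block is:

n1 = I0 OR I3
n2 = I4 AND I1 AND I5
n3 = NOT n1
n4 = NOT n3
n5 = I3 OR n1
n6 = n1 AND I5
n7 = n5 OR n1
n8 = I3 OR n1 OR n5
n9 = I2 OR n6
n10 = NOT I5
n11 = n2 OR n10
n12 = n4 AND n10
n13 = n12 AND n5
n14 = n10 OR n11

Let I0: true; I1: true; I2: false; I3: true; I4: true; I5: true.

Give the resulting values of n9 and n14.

n9 = true; n14 = true

n1 = I0 OR I3 = true OR true = true
n2 = I4 AND I1 AND I5 = true AND true AND true = true
n6 = n1 AND I5 = true AND true = true
n9 = I2 OR n6 = false OR true = true
n10 = NOT I5 = NOT true = false
n11 = n2 OR n10 = true OR false = true
n14 = n10 OR n11 = false OR true = true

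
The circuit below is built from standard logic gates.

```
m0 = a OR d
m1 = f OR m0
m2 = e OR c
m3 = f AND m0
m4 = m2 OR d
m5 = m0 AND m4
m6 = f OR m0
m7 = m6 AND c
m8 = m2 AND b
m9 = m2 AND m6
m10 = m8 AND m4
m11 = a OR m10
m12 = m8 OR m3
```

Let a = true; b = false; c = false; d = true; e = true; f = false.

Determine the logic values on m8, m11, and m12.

m0 = a OR d = true OR true = true
m2 = e OR c = true OR false = true
m3 = f AND m0 = false AND true = false
m4 = m2 OR d = true OR true = true
m8 = m2 AND b = true AND false = false
m10 = m8 AND m4 = false AND true = false
m11 = a OR m10 = true OR false = true
m12 = m8 OR m3 = false OR false = false

m8 = false, m11 = true, m12 = false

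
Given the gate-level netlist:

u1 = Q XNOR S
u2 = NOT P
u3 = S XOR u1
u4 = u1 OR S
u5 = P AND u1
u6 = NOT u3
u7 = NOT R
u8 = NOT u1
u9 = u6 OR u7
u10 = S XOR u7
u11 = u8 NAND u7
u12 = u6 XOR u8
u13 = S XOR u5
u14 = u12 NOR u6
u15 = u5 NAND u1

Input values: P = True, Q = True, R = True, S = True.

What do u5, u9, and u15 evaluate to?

u1 = Q XNOR S = True XNOR True = True
u3 = S XOR u1 = True XOR True = False
u5 = P AND u1 = True AND True = True
u6 = NOT u3 = NOT False = True
u7 = NOT R = NOT True = False
u9 = u6 OR u7 = True OR False = True
u15 = u5 NAND u1 = True NAND True = False

u5 = True; u9 = True; u15 = False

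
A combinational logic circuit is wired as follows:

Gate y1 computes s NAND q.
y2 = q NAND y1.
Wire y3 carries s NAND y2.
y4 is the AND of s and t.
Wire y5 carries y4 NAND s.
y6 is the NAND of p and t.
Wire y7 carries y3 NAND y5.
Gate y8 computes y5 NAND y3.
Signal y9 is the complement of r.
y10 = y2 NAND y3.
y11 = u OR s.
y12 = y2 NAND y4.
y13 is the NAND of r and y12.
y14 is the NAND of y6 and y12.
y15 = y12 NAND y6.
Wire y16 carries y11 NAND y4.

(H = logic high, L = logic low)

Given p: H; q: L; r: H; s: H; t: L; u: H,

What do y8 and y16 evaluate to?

y1 = s NAND q = H NAND L = H
y2 = q NAND y1 = L NAND H = H
y3 = s NAND y2 = H NAND H = L
y4 = s AND t = H AND L = L
y5 = y4 NAND s = L NAND H = H
y8 = y5 NAND y3 = H NAND L = H
y11 = u OR s = H OR H = H
y16 = y11 NAND y4 = H NAND L = H

y8 = H, y16 = H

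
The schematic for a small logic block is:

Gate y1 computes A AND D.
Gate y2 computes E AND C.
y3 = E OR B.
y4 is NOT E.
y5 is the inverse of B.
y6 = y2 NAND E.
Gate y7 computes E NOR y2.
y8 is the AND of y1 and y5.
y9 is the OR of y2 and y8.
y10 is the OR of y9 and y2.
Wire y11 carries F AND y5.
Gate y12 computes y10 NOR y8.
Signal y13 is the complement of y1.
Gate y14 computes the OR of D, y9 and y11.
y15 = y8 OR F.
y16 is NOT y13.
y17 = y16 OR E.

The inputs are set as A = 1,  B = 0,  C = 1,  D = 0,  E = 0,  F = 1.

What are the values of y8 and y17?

y8 = 0; y17 = 0

y1 = A AND D = 1 AND 0 = 0
y5 = NOT B = NOT 0 = 1
y8 = y1 AND y5 = 0 AND 1 = 0
y13 = NOT y1 = NOT 0 = 1
y16 = NOT y13 = NOT 1 = 0
y17 = y16 OR E = 0 OR 0 = 0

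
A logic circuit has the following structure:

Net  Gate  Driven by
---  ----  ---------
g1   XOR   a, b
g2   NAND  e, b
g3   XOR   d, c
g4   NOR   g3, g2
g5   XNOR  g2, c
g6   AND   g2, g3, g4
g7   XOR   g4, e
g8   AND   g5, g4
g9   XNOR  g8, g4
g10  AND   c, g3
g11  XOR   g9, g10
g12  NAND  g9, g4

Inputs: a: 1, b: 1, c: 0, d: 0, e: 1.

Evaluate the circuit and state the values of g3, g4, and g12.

g2 = e NAND b = 1 NAND 1 = 0
g3 = d XOR c = 0 XOR 0 = 0
g4 = g3 NOR g2 = 0 NOR 0 = 1
g5 = g2 XNOR c = 0 XNOR 0 = 1
g8 = g5 AND g4 = 1 AND 1 = 1
g9 = g8 XNOR g4 = 1 XNOR 1 = 1
g12 = g9 NAND g4 = 1 NAND 1 = 0

g3 = 0  g4 = 1  g12 = 0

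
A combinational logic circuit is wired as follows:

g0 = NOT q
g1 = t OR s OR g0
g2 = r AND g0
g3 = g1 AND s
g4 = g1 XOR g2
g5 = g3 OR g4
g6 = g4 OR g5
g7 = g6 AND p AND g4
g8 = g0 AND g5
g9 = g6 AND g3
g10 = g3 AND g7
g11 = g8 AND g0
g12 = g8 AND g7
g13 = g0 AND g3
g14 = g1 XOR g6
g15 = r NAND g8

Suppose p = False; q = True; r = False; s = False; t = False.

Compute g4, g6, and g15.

g4 = False; g6 = False; g15 = True

g0 = NOT q = NOT True = False
g1 = t OR s OR g0 = False OR False OR False = False
g2 = r AND g0 = False AND False = False
g3 = g1 AND s = False AND False = False
g4 = g1 XOR g2 = False XOR False = False
g5 = g3 OR g4 = False OR False = False
g6 = g4 OR g5 = False OR False = False
g8 = g0 AND g5 = False AND False = False
g15 = r NAND g8 = False NAND False = True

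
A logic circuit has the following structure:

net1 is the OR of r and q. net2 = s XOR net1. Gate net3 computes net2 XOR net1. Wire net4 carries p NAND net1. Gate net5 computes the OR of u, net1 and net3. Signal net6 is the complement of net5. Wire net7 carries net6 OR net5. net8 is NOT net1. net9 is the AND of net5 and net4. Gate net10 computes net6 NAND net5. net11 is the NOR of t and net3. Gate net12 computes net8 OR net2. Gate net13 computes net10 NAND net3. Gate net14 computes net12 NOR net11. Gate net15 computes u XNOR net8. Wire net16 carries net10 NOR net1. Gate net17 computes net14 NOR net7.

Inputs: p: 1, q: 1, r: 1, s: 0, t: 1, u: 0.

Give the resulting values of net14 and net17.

net1 = r OR q = 1 OR 1 = 1
net2 = s XOR net1 = 0 XOR 1 = 1
net3 = net2 XOR net1 = 1 XOR 1 = 0
net5 = u OR net1 OR net3 = 0 OR 1 OR 0 = 1
net6 = NOT net5 = NOT 1 = 0
net7 = net6 OR net5 = 0 OR 1 = 1
net8 = NOT net1 = NOT 1 = 0
net11 = t NOR net3 = 1 NOR 0 = 0
net12 = net8 OR net2 = 0 OR 1 = 1
net14 = net12 NOR net11 = 1 NOR 0 = 0
net17 = net14 NOR net7 = 0 NOR 1 = 0

net14 = 0, net17 = 0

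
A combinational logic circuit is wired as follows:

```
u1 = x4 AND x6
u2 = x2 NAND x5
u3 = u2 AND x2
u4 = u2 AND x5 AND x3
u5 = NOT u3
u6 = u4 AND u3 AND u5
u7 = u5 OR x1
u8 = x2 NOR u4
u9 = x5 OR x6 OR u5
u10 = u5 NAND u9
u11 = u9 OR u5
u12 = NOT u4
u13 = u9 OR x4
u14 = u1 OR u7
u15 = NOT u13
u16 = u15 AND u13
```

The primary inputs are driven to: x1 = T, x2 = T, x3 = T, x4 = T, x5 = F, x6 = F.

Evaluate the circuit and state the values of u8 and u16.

u8 = F, u16 = F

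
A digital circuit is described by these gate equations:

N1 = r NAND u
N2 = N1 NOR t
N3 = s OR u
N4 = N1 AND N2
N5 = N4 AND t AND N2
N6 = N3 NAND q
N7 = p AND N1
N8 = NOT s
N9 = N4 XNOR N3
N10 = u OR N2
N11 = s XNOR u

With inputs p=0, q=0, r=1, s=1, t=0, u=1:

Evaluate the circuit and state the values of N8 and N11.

N8 = 0, N11 = 1

N8 = NOT s = NOT 1 = 0
N11 = s XNOR u = 1 XNOR 1 = 1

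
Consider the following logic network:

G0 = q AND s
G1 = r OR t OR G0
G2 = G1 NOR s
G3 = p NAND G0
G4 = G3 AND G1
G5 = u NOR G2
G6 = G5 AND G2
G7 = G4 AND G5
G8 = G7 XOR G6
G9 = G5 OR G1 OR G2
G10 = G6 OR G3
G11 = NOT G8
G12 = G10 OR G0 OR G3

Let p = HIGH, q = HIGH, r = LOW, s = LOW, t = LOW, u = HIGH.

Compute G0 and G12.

G0 = LOW; G12 = HIGH

G0 = q AND s = HIGH AND LOW = LOW
G1 = r OR t OR G0 = LOW OR LOW OR LOW = LOW
G2 = G1 NOR s = LOW NOR LOW = HIGH
G3 = p NAND G0 = HIGH NAND LOW = HIGH
G5 = u NOR G2 = HIGH NOR HIGH = LOW
G6 = G5 AND G2 = LOW AND HIGH = LOW
G10 = G6 OR G3 = LOW OR HIGH = HIGH
G12 = G10 OR G0 OR G3 = HIGH OR LOW OR HIGH = HIGH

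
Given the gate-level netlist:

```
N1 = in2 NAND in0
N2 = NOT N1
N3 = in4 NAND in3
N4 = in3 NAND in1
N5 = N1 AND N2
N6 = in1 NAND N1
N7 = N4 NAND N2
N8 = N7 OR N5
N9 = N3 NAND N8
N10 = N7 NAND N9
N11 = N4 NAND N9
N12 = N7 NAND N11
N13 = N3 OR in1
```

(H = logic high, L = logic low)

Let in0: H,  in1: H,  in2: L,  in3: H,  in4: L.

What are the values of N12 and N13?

N12 = L; N13 = H

N1 = in2 NAND in0 = L NAND H = H
N2 = NOT N1 = NOT H = L
N3 = in4 NAND in3 = L NAND H = H
N4 = in3 NAND in1 = H NAND H = L
N5 = N1 AND N2 = H AND L = L
N7 = N4 NAND N2 = L NAND L = H
N8 = N7 OR N5 = H OR L = H
N9 = N3 NAND N8 = H NAND H = L
N11 = N4 NAND N9 = L NAND L = H
N12 = N7 NAND N11 = H NAND H = L
N13 = N3 OR in1 = H OR H = H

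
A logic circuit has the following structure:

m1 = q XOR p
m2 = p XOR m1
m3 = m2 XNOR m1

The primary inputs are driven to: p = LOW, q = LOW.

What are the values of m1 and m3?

m1 = LOW  m3 = HIGH

m1 = q XOR p = LOW XOR LOW = LOW
m2 = p XOR m1 = LOW XOR LOW = LOW
m3 = m2 XNOR m1 = LOW XNOR LOW = HIGH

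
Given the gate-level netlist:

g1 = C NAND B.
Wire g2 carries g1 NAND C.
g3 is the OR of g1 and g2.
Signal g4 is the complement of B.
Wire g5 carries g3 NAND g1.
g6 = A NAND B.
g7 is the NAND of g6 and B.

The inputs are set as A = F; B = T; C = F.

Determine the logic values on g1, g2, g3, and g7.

g1 = T, g2 = T, g3 = T, g7 = F

g1 = C NAND B = F NAND T = T
g2 = g1 NAND C = T NAND F = T
g3 = g1 OR g2 = T OR T = T
g6 = A NAND B = F NAND T = T
g7 = g6 NAND B = T NAND T = F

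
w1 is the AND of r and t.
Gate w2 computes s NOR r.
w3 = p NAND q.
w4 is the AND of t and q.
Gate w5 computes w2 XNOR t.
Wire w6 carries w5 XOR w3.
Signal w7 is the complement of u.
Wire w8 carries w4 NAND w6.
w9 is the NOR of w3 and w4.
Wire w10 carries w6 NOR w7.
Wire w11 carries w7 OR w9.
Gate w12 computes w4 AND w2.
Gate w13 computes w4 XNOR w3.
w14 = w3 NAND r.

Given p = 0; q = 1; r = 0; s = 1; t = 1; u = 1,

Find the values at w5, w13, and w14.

w2 = s NOR r = 1 NOR 0 = 0
w3 = p NAND q = 0 NAND 1 = 1
w4 = t AND q = 1 AND 1 = 1
w5 = w2 XNOR t = 0 XNOR 1 = 0
w13 = w4 XNOR w3 = 1 XNOR 1 = 1
w14 = w3 NAND r = 1 NAND 0 = 1

w5 = 0  w13 = 1  w14 = 1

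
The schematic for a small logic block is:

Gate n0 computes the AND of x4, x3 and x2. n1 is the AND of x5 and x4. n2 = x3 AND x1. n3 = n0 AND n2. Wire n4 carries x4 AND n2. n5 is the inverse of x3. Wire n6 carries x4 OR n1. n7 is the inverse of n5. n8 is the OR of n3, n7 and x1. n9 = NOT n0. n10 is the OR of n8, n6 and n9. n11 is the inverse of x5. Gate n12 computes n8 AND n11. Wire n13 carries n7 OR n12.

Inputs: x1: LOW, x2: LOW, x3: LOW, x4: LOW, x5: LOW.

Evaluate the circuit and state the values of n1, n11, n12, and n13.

n1 = LOW, n11 = HIGH, n12 = LOW, n13 = LOW

n0 = x4 AND x3 AND x2 = LOW AND LOW AND LOW = LOW
n1 = x5 AND x4 = LOW AND LOW = LOW
n2 = x3 AND x1 = LOW AND LOW = LOW
n3 = n0 AND n2 = LOW AND LOW = LOW
n5 = NOT x3 = NOT LOW = HIGH
n7 = NOT n5 = NOT HIGH = LOW
n8 = n3 OR n7 OR x1 = LOW OR LOW OR LOW = LOW
n11 = NOT x5 = NOT LOW = HIGH
n12 = n8 AND n11 = LOW AND HIGH = LOW
n13 = n7 OR n12 = LOW OR LOW = LOW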